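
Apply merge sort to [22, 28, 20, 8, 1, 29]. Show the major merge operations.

Divide and conquer:
  Merge [28] + [20] -> [20, 28]
  Merge [22] + [20, 28] -> [20, 22, 28]
  Merge [1] + [29] -> [1, 29]
  Merge [8] + [1, 29] -> [1, 8, 29]
  Merge [20, 22, 28] + [1, 8, 29] -> [1, 8, 20, 22, 28, 29]


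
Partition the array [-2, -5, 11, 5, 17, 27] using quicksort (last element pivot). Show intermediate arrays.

Partition 1: pivot=27 at index 5 -> [-2, -5, 11, 5, 17, 27]
Partition 2: pivot=17 at index 4 -> [-2, -5, 11, 5, 17, 27]
Partition 3: pivot=5 at index 2 -> [-2, -5, 5, 11, 17, 27]
Partition 4: pivot=-5 at index 0 -> [-5, -2, 5, 11, 17, 27]


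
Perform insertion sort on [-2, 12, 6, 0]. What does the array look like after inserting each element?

First element -2 is already 'sorted'
Insert 12: shifted 0 elements -> [-2, 12, 6, 0]
Insert 6: shifted 1 elements -> [-2, 6, 12, 0]
Insert 0: shifted 2 elements -> [-2, 0, 6, 12]


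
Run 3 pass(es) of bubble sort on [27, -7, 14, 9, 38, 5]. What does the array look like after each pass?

After pass 1: [-7, 14, 9, 27, 5, 38] (4 swaps)
After pass 2: [-7, 9, 14, 5, 27, 38] (2 swaps)
After pass 3: [-7, 9, 5, 14, 27, 38] (1 swaps)
Total swaps: 7


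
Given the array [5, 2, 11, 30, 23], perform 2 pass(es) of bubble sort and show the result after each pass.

After pass 1: [2, 5, 11, 23, 30] (2 swaps)
After pass 2: [2, 5, 11, 23, 30] (0 swaps)
Total swaps: 2


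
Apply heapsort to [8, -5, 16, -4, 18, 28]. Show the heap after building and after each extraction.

Build heap: [28, 18, 16, -4, -5, 8]
Extract 28: [18, 8, 16, -4, -5, 28]
Extract 18: [16, 8, -5, -4, 18, 28]
Extract 16: [8, -4, -5, 16, 18, 28]
Extract 8: [-4, -5, 8, 16, 18, 28]
Extract -4: [-5, -4, 8, 16, 18, 28]


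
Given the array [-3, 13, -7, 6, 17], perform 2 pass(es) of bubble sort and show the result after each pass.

After pass 1: [-3, -7, 6, 13, 17] (2 swaps)
After pass 2: [-7, -3, 6, 13, 17] (1 swaps)
Total swaps: 3


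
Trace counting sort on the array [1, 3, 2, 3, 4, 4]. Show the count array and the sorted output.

Count array: [0, 1, 1, 2, 2]
(count[i] = number of elements equal to i)
Cumulative count: [0, 1, 2, 4, 6]
Sorted: [1, 2, 3, 3, 4, 4]


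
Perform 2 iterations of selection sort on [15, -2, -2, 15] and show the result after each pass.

Pass 1: Select minimum -2 at index 1, swap -> [-2, 15, -2, 15]
Pass 2: Select minimum -2 at index 2, swap -> [-2, -2, 15, 15]


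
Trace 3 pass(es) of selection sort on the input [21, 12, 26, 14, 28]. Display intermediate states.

Pass 1: Select minimum 12 at index 1, swap -> [12, 21, 26, 14, 28]
Pass 2: Select minimum 14 at index 3, swap -> [12, 14, 26, 21, 28]
Pass 3: Select minimum 21 at index 3, swap -> [12, 14, 21, 26, 28]


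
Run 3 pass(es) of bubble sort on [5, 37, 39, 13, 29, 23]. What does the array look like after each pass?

After pass 1: [5, 37, 13, 29, 23, 39] (3 swaps)
After pass 2: [5, 13, 29, 23, 37, 39] (3 swaps)
After pass 3: [5, 13, 23, 29, 37, 39] (1 swaps)
Total swaps: 7


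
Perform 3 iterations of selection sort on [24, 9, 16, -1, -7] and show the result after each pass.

Pass 1: Select minimum -7 at index 4, swap -> [-7, 9, 16, -1, 24]
Pass 2: Select minimum -1 at index 3, swap -> [-7, -1, 16, 9, 24]
Pass 3: Select minimum 9 at index 3, swap -> [-7, -1, 9, 16, 24]


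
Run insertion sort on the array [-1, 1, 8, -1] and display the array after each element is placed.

First element -1 is already 'sorted'
Insert 1: shifted 0 elements -> [-1, 1, 8, -1]
Insert 8: shifted 0 elements -> [-1, 1, 8, -1]
Insert -1: shifted 2 elements -> [-1, -1, 1, 8]


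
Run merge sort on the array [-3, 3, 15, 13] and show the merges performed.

Divide and conquer:
  Merge [-3] + [3] -> [-3, 3]
  Merge [15] + [13] -> [13, 15]
  Merge [-3, 3] + [13, 15] -> [-3, 3, 13, 15]


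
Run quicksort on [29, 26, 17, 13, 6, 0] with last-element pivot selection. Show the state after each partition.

Partition 1: pivot=0 at index 0 -> [0, 26, 17, 13, 6, 29]
Partition 2: pivot=29 at index 5 -> [0, 26, 17, 13, 6, 29]
Partition 3: pivot=6 at index 1 -> [0, 6, 17, 13, 26, 29]
Partition 4: pivot=26 at index 4 -> [0, 6, 17, 13, 26, 29]
Partition 5: pivot=13 at index 2 -> [0, 6, 13, 17, 26, 29]


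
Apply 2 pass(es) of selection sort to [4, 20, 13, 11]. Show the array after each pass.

Pass 1: Select minimum 4 at index 0, swap -> [4, 20, 13, 11]
Pass 2: Select minimum 11 at index 3, swap -> [4, 11, 13, 20]


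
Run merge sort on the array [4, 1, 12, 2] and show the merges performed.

Divide and conquer:
  Merge [4] + [1] -> [1, 4]
  Merge [12] + [2] -> [2, 12]
  Merge [1, 4] + [2, 12] -> [1, 2, 4, 12]


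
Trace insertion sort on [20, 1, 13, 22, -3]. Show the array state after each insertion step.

First element 20 is already 'sorted'
Insert 1: shifted 1 elements -> [1, 20, 13, 22, -3]
Insert 13: shifted 1 elements -> [1, 13, 20, 22, -3]
Insert 22: shifted 0 elements -> [1, 13, 20, 22, -3]
Insert -3: shifted 4 elements -> [-3, 1, 13, 20, 22]


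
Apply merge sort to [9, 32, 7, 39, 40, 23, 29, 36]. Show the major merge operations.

Divide and conquer:
  Merge [9] + [32] -> [9, 32]
  Merge [7] + [39] -> [7, 39]
  Merge [9, 32] + [7, 39] -> [7, 9, 32, 39]
  Merge [40] + [23] -> [23, 40]
  Merge [29] + [36] -> [29, 36]
  Merge [23, 40] + [29, 36] -> [23, 29, 36, 40]
  Merge [7, 9, 32, 39] + [23, 29, 36, 40] -> [7, 9, 23, 29, 32, 36, 39, 40]


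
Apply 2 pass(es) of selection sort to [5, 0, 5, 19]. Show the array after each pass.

Pass 1: Select minimum 0 at index 1, swap -> [0, 5, 5, 19]
Pass 2: Select minimum 5 at index 1, swap -> [0, 5, 5, 19]


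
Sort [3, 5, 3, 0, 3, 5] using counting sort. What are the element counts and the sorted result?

Count array: [1, 0, 0, 3, 0, 2]
(count[i] = number of elements equal to i)
Cumulative count: [1, 1, 1, 4, 4, 6]
Sorted: [0, 3, 3, 3, 5, 5]


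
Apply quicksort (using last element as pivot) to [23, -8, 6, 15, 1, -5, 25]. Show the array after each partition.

Partition 1: pivot=25 at index 6 -> [23, -8, 6, 15, 1, -5, 25]
Partition 2: pivot=-5 at index 1 -> [-8, -5, 6, 15, 1, 23, 25]
Partition 3: pivot=23 at index 5 -> [-8, -5, 6, 15, 1, 23, 25]
Partition 4: pivot=1 at index 2 -> [-8, -5, 1, 15, 6, 23, 25]
Partition 5: pivot=6 at index 3 -> [-8, -5, 1, 6, 15, 23, 25]


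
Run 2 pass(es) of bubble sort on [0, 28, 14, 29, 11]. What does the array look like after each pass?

After pass 1: [0, 14, 28, 11, 29] (2 swaps)
After pass 2: [0, 14, 11, 28, 29] (1 swaps)
Total swaps: 3


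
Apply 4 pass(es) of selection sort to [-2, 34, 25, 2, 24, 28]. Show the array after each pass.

Pass 1: Select minimum -2 at index 0, swap -> [-2, 34, 25, 2, 24, 28]
Pass 2: Select minimum 2 at index 3, swap -> [-2, 2, 25, 34, 24, 28]
Pass 3: Select minimum 24 at index 4, swap -> [-2, 2, 24, 34, 25, 28]
Pass 4: Select minimum 25 at index 4, swap -> [-2, 2, 24, 25, 34, 28]


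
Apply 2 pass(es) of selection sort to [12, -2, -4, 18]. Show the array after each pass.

Pass 1: Select minimum -4 at index 2, swap -> [-4, -2, 12, 18]
Pass 2: Select minimum -2 at index 1, swap -> [-4, -2, 12, 18]


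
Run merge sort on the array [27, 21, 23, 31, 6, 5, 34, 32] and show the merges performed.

Divide and conquer:
  Merge [27] + [21] -> [21, 27]
  Merge [23] + [31] -> [23, 31]
  Merge [21, 27] + [23, 31] -> [21, 23, 27, 31]
  Merge [6] + [5] -> [5, 6]
  Merge [34] + [32] -> [32, 34]
  Merge [5, 6] + [32, 34] -> [5, 6, 32, 34]
  Merge [21, 23, 27, 31] + [5, 6, 32, 34] -> [5, 6, 21, 23, 27, 31, 32, 34]


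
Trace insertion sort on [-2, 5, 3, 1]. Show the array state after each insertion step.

First element -2 is already 'sorted'
Insert 5: shifted 0 elements -> [-2, 5, 3, 1]
Insert 3: shifted 1 elements -> [-2, 3, 5, 1]
Insert 1: shifted 2 elements -> [-2, 1, 3, 5]


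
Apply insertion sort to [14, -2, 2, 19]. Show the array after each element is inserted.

First element 14 is already 'sorted'
Insert -2: shifted 1 elements -> [-2, 14, 2, 19]
Insert 2: shifted 1 elements -> [-2, 2, 14, 19]
Insert 19: shifted 0 elements -> [-2, 2, 14, 19]


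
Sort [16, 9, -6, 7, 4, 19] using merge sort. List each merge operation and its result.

Divide and conquer:
  Merge [9] + [-6] -> [-6, 9]
  Merge [16] + [-6, 9] -> [-6, 9, 16]
  Merge [4] + [19] -> [4, 19]
  Merge [7] + [4, 19] -> [4, 7, 19]
  Merge [-6, 9, 16] + [4, 7, 19] -> [-6, 4, 7, 9, 16, 19]


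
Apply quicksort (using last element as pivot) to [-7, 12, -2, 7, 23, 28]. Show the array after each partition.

Partition 1: pivot=28 at index 5 -> [-7, 12, -2, 7, 23, 28]
Partition 2: pivot=23 at index 4 -> [-7, 12, -2, 7, 23, 28]
Partition 3: pivot=7 at index 2 -> [-7, -2, 7, 12, 23, 28]
Partition 4: pivot=-2 at index 1 -> [-7, -2, 7, 12, 23, 28]


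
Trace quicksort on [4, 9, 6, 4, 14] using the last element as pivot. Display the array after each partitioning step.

Partition 1: pivot=14 at index 4 -> [4, 9, 6, 4, 14]
Partition 2: pivot=4 at index 1 -> [4, 4, 6, 9, 14]
Partition 3: pivot=9 at index 3 -> [4, 4, 6, 9, 14]


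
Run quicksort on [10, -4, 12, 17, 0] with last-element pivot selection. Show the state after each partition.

Partition 1: pivot=0 at index 1 -> [-4, 0, 12, 17, 10]
Partition 2: pivot=10 at index 2 -> [-4, 0, 10, 17, 12]
Partition 3: pivot=12 at index 3 -> [-4, 0, 10, 12, 17]


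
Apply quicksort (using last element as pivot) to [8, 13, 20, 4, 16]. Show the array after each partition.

Partition 1: pivot=16 at index 3 -> [8, 13, 4, 16, 20]
Partition 2: pivot=4 at index 0 -> [4, 13, 8, 16, 20]
Partition 3: pivot=8 at index 1 -> [4, 8, 13, 16, 20]


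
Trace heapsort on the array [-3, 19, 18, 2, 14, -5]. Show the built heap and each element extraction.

Build heap: [19, 14, 18, 2, -3, -5]
Extract 19: [18, 14, -5, 2, -3, 19]
Extract 18: [14, 2, -5, -3, 18, 19]
Extract 14: [2, -3, -5, 14, 18, 19]
Extract 2: [-3, -5, 2, 14, 18, 19]
Extract -3: [-5, -3, 2, 14, 18, 19]


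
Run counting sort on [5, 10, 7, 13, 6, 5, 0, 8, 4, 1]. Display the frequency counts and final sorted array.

Count array: [1, 1, 0, 0, 1, 2, 1, 1, 1, 0, 1, 0, 0, 1]
(count[i] = number of elements equal to i)
Cumulative count: [1, 2, 2, 2, 3, 5, 6, 7, 8, 8, 9, 9, 9, 10]
Sorted: [0, 1, 4, 5, 5, 6, 7, 8, 10, 13]


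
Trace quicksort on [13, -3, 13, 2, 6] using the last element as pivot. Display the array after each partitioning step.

Partition 1: pivot=6 at index 2 -> [-3, 2, 6, 13, 13]
Partition 2: pivot=2 at index 1 -> [-3, 2, 6, 13, 13]
Partition 3: pivot=13 at index 4 -> [-3, 2, 6, 13, 13]


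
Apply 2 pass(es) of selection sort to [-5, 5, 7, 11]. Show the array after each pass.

Pass 1: Select minimum -5 at index 0, swap -> [-5, 5, 7, 11]
Pass 2: Select minimum 5 at index 1, swap -> [-5, 5, 7, 11]


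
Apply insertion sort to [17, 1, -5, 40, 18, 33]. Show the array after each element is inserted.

First element 17 is already 'sorted'
Insert 1: shifted 1 elements -> [1, 17, -5, 40, 18, 33]
Insert -5: shifted 2 elements -> [-5, 1, 17, 40, 18, 33]
Insert 40: shifted 0 elements -> [-5, 1, 17, 40, 18, 33]
Insert 18: shifted 1 elements -> [-5, 1, 17, 18, 40, 33]
Insert 33: shifted 1 elements -> [-5, 1, 17, 18, 33, 40]


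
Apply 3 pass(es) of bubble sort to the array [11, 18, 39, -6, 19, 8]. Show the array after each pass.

After pass 1: [11, 18, -6, 19, 8, 39] (3 swaps)
After pass 2: [11, -6, 18, 8, 19, 39] (2 swaps)
After pass 3: [-6, 11, 8, 18, 19, 39] (2 swaps)
Total swaps: 7


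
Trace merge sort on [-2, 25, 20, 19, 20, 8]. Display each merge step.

Divide and conquer:
  Merge [25] + [20] -> [20, 25]
  Merge [-2] + [20, 25] -> [-2, 20, 25]
  Merge [20] + [8] -> [8, 20]
  Merge [19] + [8, 20] -> [8, 19, 20]
  Merge [-2, 20, 25] + [8, 19, 20] -> [-2, 8, 19, 20, 20, 25]


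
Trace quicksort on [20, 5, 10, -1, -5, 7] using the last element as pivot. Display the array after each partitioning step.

Partition 1: pivot=7 at index 3 -> [5, -1, -5, 7, 10, 20]
Partition 2: pivot=-5 at index 0 -> [-5, -1, 5, 7, 10, 20]
Partition 3: pivot=5 at index 2 -> [-5, -1, 5, 7, 10, 20]
Partition 4: pivot=20 at index 5 -> [-5, -1, 5, 7, 10, 20]


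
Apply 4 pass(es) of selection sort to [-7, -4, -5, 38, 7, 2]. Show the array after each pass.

Pass 1: Select minimum -7 at index 0, swap -> [-7, -4, -5, 38, 7, 2]
Pass 2: Select minimum -5 at index 2, swap -> [-7, -5, -4, 38, 7, 2]
Pass 3: Select minimum -4 at index 2, swap -> [-7, -5, -4, 38, 7, 2]
Pass 4: Select minimum 2 at index 5, swap -> [-7, -5, -4, 2, 7, 38]


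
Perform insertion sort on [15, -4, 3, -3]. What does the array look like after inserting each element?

First element 15 is already 'sorted'
Insert -4: shifted 1 elements -> [-4, 15, 3, -3]
Insert 3: shifted 1 elements -> [-4, 3, 15, -3]
Insert -3: shifted 2 elements -> [-4, -3, 3, 15]


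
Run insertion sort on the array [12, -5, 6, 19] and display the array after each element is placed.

First element 12 is already 'sorted'
Insert -5: shifted 1 elements -> [-5, 12, 6, 19]
Insert 6: shifted 1 elements -> [-5, 6, 12, 19]
Insert 19: shifted 0 elements -> [-5, 6, 12, 19]


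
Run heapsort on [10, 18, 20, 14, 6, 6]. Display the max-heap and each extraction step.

Build heap: [20, 18, 10, 14, 6, 6]
Extract 20: [18, 14, 10, 6, 6, 20]
Extract 18: [14, 6, 10, 6, 18, 20]
Extract 14: [10, 6, 6, 14, 18, 20]
Extract 10: [6, 6, 10, 14, 18, 20]
Extract 6: [6, 6, 10, 14, 18, 20]


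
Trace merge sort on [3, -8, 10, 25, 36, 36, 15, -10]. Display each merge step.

Divide and conquer:
  Merge [3] + [-8] -> [-8, 3]
  Merge [10] + [25] -> [10, 25]
  Merge [-8, 3] + [10, 25] -> [-8, 3, 10, 25]
  Merge [36] + [36] -> [36, 36]
  Merge [15] + [-10] -> [-10, 15]
  Merge [36, 36] + [-10, 15] -> [-10, 15, 36, 36]
  Merge [-8, 3, 10, 25] + [-10, 15, 36, 36] -> [-10, -8, 3, 10, 15, 25, 36, 36]


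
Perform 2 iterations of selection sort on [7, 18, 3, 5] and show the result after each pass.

Pass 1: Select minimum 3 at index 2, swap -> [3, 18, 7, 5]
Pass 2: Select minimum 5 at index 3, swap -> [3, 5, 7, 18]


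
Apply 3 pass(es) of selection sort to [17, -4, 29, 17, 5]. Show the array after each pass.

Pass 1: Select minimum -4 at index 1, swap -> [-4, 17, 29, 17, 5]
Pass 2: Select minimum 5 at index 4, swap -> [-4, 5, 29, 17, 17]
Pass 3: Select minimum 17 at index 3, swap -> [-4, 5, 17, 29, 17]


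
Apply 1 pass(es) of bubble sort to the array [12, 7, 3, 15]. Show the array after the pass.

After pass 1: [7, 3, 12, 15] (2 swaps)
Total swaps: 2


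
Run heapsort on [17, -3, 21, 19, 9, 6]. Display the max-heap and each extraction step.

Build heap: [21, 19, 17, -3, 9, 6]
Extract 21: [19, 9, 17, -3, 6, 21]
Extract 19: [17, 9, 6, -3, 19, 21]
Extract 17: [9, -3, 6, 17, 19, 21]
Extract 9: [6, -3, 9, 17, 19, 21]
Extract 6: [-3, 6, 9, 17, 19, 21]


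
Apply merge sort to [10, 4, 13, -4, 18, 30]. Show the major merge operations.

Divide and conquer:
  Merge [4] + [13] -> [4, 13]
  Merge [10] + [4, 13] -> [4, 10, 13]
  Merge [18] + [30] -> [18, 30]
  Merge [-4] + [18, 30] -> [-4, 18, 30]
  Merge [4, 10, 13] + [-4, 18, 30] -> [-4, 4, 10, 13, 18, 30]


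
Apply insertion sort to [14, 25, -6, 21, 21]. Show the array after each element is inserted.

First element 14 is already 'sorted'
Insert 25: shifted 0 elements -> [14, 25, -6, 21, 21]
Insert -6: shifted 2 elements -> [-6, 14, 25, 21, 21]
Insert 21: shifted 1 elements -> [-6, 14, 21, 25, 21]
Insert 21: shifted 1 elements -> [-6, 14, 21, 21, 25]


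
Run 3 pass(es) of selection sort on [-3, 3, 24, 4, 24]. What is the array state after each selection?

Pass 1: Select minimum -3 at index 0, swap -> [-3, 3, 24, 4, 24]
Pass 2: Select minimum 3 at index 1, swap -> [-3, 3, 24, 4, 24]
Pass 3: Select minimum 4 at index 3, swap -> [-3, 3, 4, 24, 24]


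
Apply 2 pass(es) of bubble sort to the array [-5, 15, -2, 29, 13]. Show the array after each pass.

After pass 1: [-5, -2, 15, 13, 29] (2 swaps)
After pass 2: [-5, -2, 13, 15, 29] (1 swaps)
Total swaps: 3


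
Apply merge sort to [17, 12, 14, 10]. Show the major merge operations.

Divide and conquer:
  Merge [17] + [12] -> [12, 17]
  Merge [14] + [10] -> [10, 14]
  Merge [12, 17] + [10, 14] -> [10, 12, 14, 17]


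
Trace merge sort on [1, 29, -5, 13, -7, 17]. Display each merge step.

Divide and conquer:
  Merge [29] + [-5] -> [-5, 29]
  Merge [1] + [-5, 29] -> [-5, 1, 29]
  Merge [-7] + [17] -> [-7, 17]
  Merge [13] + [-7, 17] -> [-7, 13, 17]
  Merge [-5, 1, 29] + [-7, 13, 17] -> [-7, -5, 1, 13, 17, 29]


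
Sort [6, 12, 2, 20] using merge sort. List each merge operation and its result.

Divide and conquer:
  Merge [6] + [12] -> [6, 12]
  Merge [2] + [20] -> [2, 20]
  Merge [6, 12] + [2, 20] -> [2, 6, 12, 20]


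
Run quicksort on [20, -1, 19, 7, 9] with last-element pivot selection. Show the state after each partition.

Partition 1: pivot=9 at index 2 -> [-1, 7, 9, 20, 19]
Partition 2: pivot=7 at index 1 -> [-1, 7, 9, 20, 19]
Partition 3: pivot=19 at index 3 -> [-1, 7, 9, 19, 20]


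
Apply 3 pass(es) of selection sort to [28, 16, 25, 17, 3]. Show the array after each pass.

Pass 1: Select minimum 3 at index 4, swap -> [3, 16, 25, 17, 28]
Pass 2: Select minimum 16 at index 1, swap -> [3, 16, 25, 17, 28]
Pass 3: Select minimum 17 at index 3, swap -> [3, 16, 17, 25, 28]


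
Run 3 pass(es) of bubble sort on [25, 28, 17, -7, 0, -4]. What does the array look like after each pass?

After pass 1: [25, 17, -7, 0, -4, 28] (4 swaps)
After pass 2: [17, -7, 0, -4, 25, 28] (4 swaps)
After pass 3: [-7, 0, -4, 17, 25, 28] (3 swaps)
Total swaps: 11


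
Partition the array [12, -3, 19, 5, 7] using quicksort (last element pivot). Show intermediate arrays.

Partition 1: pivot=7 at index 2 -> [-3, 5, 7, 12, 19]
Partition 2: pivot=5 at index 1 -> [-3, 5, 7, 12, 19]
Partition 3: pivot=19 at index 4 -> [-3, 5, 7, 12, 19]


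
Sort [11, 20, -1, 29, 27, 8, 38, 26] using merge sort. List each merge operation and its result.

Divide and conquer:
  Merge [11] + [20] -> [11, 20]
  Merge [-1] + [29] -> [-1, 29]
  Merge [11, 20] + [-1, 29] -> [-1, 11, 20, 29]
  Merge [27] + [8] -> [8, 27]
  Merge [38] + [26] -> [26, 38]
  Merge [8, 27] + [26, 38] -> [8, 26, 27, 38]
  Merge [-1, 11, 20, 29] + [8, 26, 27, 38] -> [-1, 8, 11, 20, 26, 27, 29, 38]


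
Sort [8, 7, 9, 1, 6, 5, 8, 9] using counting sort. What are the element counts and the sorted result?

Count array: [0, 1, 0, 0, 0, 1, 1, 1, 2, 2]
(count[i] = number of elements equal to i)
Cumulative count: [0, 1, 1, 1, 1, 2, 3, 4, 6, 8]
Sorted: [1, 5, 6, 7, 8, 8, 9, 9]


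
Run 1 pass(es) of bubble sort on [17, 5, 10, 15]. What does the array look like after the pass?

After pass 1: [5, 10, 15, 17] (3 swaps)
Total swaps: 3


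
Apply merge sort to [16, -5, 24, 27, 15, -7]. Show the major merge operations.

Divide and conquer:
  Merge [-5] + [24] -> [-5, 24]
  Merge [16] + [-5, 24] -> [-5, 16, 24]
  Merge [15] + [-7] -> [-7, 15]
  Merge [27] + [-7, 15] -> [-7, 15, 27]
  Merge [-5, 16, 24] + [-7, 15, 27] -> [-7, -5, 15, 16, 24, 27]


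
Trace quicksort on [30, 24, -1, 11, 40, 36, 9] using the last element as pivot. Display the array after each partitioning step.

Partition 1: pivot=9 at index 1 -> [-1, 9, 30, 11, 40, 36, 24]
Partition 2: pivot=24 at index 3 -> [-1, 9, 11, 24, 40, 36, 30]
Partition 3: pivot=30 at index 4 -> [-1, 9, 11, 24, 30, 36, 40]
Partition 4: pivot=40 at index 6 -> [-1, 9, 11, 24, 30, 36, 40]


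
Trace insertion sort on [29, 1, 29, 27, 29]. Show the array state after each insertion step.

First element 29 is already 'sorted'
Insert 1: shifted 1 elements -> [1, 29, 29, 27, 29]
Insert 29: shifted 0 elements -> [1, 29, 29, 27, 29]
Insert 27: shifted 2 elements -> [1, 27, 29, 29, 29]
Insert 29: shifted 0 elements -> [1, 27, 29, 29, 29]


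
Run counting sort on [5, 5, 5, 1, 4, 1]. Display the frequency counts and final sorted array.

Count array: [0, 2, 0, 0, 1, 3]
(count[i] = number of elements equal to i)
Cumulative count: [0, 2, 2, 2, 3, 6]
Sorted: [1, 1, 4, 5, 5, 5]


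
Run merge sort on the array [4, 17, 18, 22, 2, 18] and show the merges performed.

Divide and conquer:
  Merge [17] + [18] -> [17, 18]
  Merge [4] + [17, 18] -> [4, 17, 18]
  Merge [2] + [18] -> [2, 18]
  Merge [22] + [2, 18] -> [2, 18, 22]
  Merge [4, 17, 18] + [2, 18, 22] -> [2, 4, 17, 18, 18, 22]


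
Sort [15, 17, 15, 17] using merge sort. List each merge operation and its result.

Divide and conquer:
  Merge [15] + [17] -> [15, 17]
  Merge [15] + [17] -> [15, 17]
  Merge [15, 17] + [15, 17] -> [15, 15, 17, 17]


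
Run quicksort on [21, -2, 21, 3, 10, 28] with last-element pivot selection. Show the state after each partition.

Partition 1: pivot=28 at index 5 -> [21, -2, 21, 3, 10, 28]
Partition 2: pivot=10 at index 2 -> [-2, 3, 10, 21, 21, 28]
Partition 3: pivot=3 at index 1 -> [-2, 3, 10, 21, 21, 28]
Partition 4: pivot=21 at index 4 -> [-2, 3, 10, 21, 21, 28]


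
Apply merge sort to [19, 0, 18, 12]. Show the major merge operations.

Divide and conquer:
  Merge [19] + [0] -> [0, 19]
  Merge [18] + [12] -> [12, 18]
  Merge [0, 19] + [12, 18] -> [0, 12, 18, 19]


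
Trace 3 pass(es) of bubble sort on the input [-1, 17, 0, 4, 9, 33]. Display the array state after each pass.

After pass 1: [-1, 0, 4, 9, 17, 33] (3 swaps)
After pass 2: [-1, 0, 4, 9, 17, 33] (0 swaps)
After pass 3: [-1, 0, 4, 9, 17, 33] (0 swaps)
Total swaps: 3


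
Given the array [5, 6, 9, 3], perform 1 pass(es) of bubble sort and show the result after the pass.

After pass 1: [5, 6, 3, 9] (1 swaps)
Total swaps: 1


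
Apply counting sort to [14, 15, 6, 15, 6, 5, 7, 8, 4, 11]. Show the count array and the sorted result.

Count array: [0, 0, 0, 0, 1, 1, 2, 1, 1, 0, 0, 1, 0, 0, 1, 2]
(count[i] = number of elements equal to i)
Cumulative count: [0, 0, 0, 0, 1, 2, 4, 5, 6, 6, 6, 7, 7, 7, 8, 10]
Sorted: [4, 5, 6, 6, 7, 8, 11, 14, 15, 15]


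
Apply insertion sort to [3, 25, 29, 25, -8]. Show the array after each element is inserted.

First element 3 is already 'sorted'
Insert 25: shifted 0 elements -> [3, 25, 29, 25, -8]
Insert 29: shifted 0 elements -> [3, 25, 29, 25, -8]
Insert 25: shifted 1 elements -> [3, 25, 25, 29, -8]
Insert -8: shifted 4 elements -> [-8, 3, 25, 25, 29]


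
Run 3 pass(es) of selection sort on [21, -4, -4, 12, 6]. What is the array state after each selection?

Pass 1: Select minimum -4 at index 1, swap -> [-4, 21, -4, 12, 6]
Pass 2: Select minimum -4 at index 2, swap -> [-4, -4, 21, 12, 6]
Pass 3: Select minimum 6 at index 4, swap -> [-4, -4, 6, 12, 21]


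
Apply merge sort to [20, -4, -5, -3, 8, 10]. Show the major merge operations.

Divide and conquer:
  Merge [-4] + [-5] -> [-5, -4]
  Merge [20] + [-5, -4] -> [-5, -4, 20]
  Merge [8] + [10] -> [8, 10]
  Merge [-3] + [8, 10] -> [-3, 8, 10]
  Merge [-5, -4, 20] + [-3, 8, 10] -> [-5, -4, -3, 8, 10, 20]


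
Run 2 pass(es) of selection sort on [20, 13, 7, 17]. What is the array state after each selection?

Pass 1: Select minimum 7 at index 2, swap -> [7, 13, 20, 17]
Pass 2: Select minimum 13 at index 1, swap -> [7, 13, 20, 17]


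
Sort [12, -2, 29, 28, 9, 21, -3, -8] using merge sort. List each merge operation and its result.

Divide and conquer:
  Merge [12] + [-2] -> [-2, 12]
  Merge [29] + [28] -> [28, 29]
  Merge [-2, 12] + [28, 29] -> [-2, 12, 28, 29]
  Merge [9] + [21] -> [9, 21]
  Merge [-3] + [-8] -> [-8, -3]
  Merge [9, 21] + [-8, -3] -> [-8, -3, 9, 21]
  Merge [-2, 12, 28, 29] + [-8, -3, 9, 21] -> [-8, -3, -2, 9, 12, 21, 28, 29]


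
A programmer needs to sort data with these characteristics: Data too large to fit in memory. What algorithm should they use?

Best choice: External merge sort
Reason: Minimizes disk I/O by sequential reads/writes


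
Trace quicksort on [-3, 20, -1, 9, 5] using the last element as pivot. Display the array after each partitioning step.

Partition 1: pivot=5 at index 2 -> [-3, -1, 5, 9, 20]
Partition 2: pivot=-1 at index 1 -> [-3, -1, 5, 9, 20]
Partition 3: pivot=20 at index 4 -> [-3, -1, 5, 9, 20]


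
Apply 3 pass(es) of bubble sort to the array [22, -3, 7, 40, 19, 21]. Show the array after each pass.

After pass 1: [-3, 7, 22, 19, 21, 40] (4 swaps)
After pass 2: [-3, 7, 19, 21, 22, 40] (2 swaps)
After pass 3: [-3, 7, 19, 21, 22, 40] (0 swaps)
Total swaps: 6


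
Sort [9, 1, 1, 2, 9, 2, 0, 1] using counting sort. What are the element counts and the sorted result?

Count array: [1, 3, 2, 0, 0, 0, 0, 0, 0, 2]
(count[i] = number of elements equal to i)
Cumulative count: [1, 4, 6, 6, 6, 6, 6, 6, 6, 8]
Sorted: [0, 1, 1, 1, 2, 2, 9, 9]


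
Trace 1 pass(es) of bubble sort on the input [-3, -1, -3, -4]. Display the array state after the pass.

After pass 1: [-3, -3, -4, -1] (2 swaps)
Total swaps: 2


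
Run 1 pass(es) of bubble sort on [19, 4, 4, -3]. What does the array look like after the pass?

After pass 1: [4, 4, -3, 19] (3 swaps)
Total swaps: 3


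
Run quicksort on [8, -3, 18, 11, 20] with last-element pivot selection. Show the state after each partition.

Partition 1: pivot=20 at index 4 -> [8, -3, 18, 11, 20]
Partition 2: pivot=11 at index 2 -> [8, -3, 11, 18, 20]
Partition 3: pivot=-3 at index 0 -> [-3, 8, 11, 18, 20]


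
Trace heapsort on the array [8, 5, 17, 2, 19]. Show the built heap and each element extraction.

Build heap: [19, 8, 17, 2, 5]
Extract 19: [17, 8, 5, 2, 19]
Extract 17: [8, 2, 5, 17, 19]
Extract 8: [5, 2, 8, 17, 19]
Extract 5: [2, 5, 8, 17, 19]


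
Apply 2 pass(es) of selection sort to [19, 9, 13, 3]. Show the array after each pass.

Pass 1: Select minimum 3 at index 3, swap -> [3, 9, 13, 19]
Pass 2: Select minimum 9 at index 1, swap -> [3, 9, 13, 19]


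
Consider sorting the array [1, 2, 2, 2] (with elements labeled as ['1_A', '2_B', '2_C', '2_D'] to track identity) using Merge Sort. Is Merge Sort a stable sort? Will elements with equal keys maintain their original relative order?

Trace Merge Sort on the labeled array (the key is the number; the letter only tracks identity):
  Merge [1_A] + [2_B] -> [1_A, 2_B]
  Merge [2_C] + [2_D] -> [2_C, 2_D]
  Merge [1_A, 2_B] + [2_C, 2_D] -> [1_A, 2_B, 2_C, 2_D]
Final order: [1_A, 2_B, 2_C, 2_D]
Equal keys:
  value 2: originally 2_B, 2_C, 2_D; after sorting 2_B, 2_C, 2_D -> order preserved
All equal keys kept their original relative order. Merge Sort is stable: when the heads of the two halves are equal the merge takes from the left half first.
Answer: Stable


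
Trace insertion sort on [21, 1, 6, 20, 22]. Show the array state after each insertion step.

First element 21 is already 'sorted'
Insert 1: shifted 1 elements -> [1, 21, 6, 20, 22]
Insert 6: shifted 1 elements -> [1, 6, 21, 20, 22]
Insert 20: shifted 1 elements -> [1, 6, 20, 21, 22]
Insert 22: shifted 0 elements -> [1, 6, 20, 21, 22]


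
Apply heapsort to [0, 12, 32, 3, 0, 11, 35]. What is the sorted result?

Build heap: [35, 12, 32, 3, 0, 11, 0]
Extract 35: [32, 12, 11, 3, 0, 0, 35]
Extract 32: [12, 3, 11, 0, 0, 32, 35]
Extract 12: [11, 3, 0, 0, 12, 32, 35]
Extract 11: [3, 0, 0, 11, 12, 32, 35]
Extract 3: [0, 0, 3, 11, 12, 32, 35]
Extract 0: [0, 0, 3, 11, 12, 32, 35]


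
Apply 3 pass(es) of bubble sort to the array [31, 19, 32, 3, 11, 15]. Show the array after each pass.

After pass 1: [19, 31, 3, 11, 15, 32] (4 swaps)
After pass 2: [19, 3, 11, 15, 31, 32] (3 swaps)
After pass 3: [3, 11, 15, 19, 31, 32] (3 swaps)
Total swaps: 10


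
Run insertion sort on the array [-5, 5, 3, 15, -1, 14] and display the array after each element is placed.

First element -5 is already 'sorted'
Insert 5: shifted 0 elements -> [-5, 5, 3, 15, -1, 14]
Insert 3: shifted 1 elements -> [-5, 3, 5, 15, -1, 14]
Insert 15: shifted 0 elements -> [-5, 3, 5, 15, -1, 14]
Insert -1: shifted 3 elements -> [-5, -1, 3, 5, 15, 14]
Insert 14: shifted 1 elements -> [-5, -1, 3, 5, 14, 15]


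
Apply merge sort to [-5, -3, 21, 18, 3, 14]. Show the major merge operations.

Divide and conquer:
  Merge [-3] + [21] -> [-3, 21]
  Merge [-5] + [-3, 21] -> [-5, -3, 21]
  Merge [3] + [14] -> [3, 14]
  Merge [18] + [3, 14] -> [3, 14, 18]
  Merge [-5, -3, 21] + [3, 14, 18] -> [-5, -3, 3, 14, 18, 21]


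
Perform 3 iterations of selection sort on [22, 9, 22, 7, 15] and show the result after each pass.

Pass 1: Select minimum 7 at index 3, swap -> [7, 9, 22, 22, 15]
Pass 2: Select minimum 9 at index 1, swap -> [7, 9, 22, 22, 15]
Pass 3: Select minimum 15 at index 4, swap -> [7, 9, 15, 22, 22]


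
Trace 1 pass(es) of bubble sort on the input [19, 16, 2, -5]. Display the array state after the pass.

After pass 1: [16, 2, -5, 19] (3 swaps)
Total swaps: 3


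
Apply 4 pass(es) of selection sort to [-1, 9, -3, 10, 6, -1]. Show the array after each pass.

Pass 1: Select minimum -3 at index 2, swap -> [-3, 9, -1, 10, 6, -1]
Pass 2: Select minimum -1 at index 2, swap -> [-3, -1, 9, 10, 6, -1]
Pass 3: Select minimum -1 at index 5, swap -> [-3, -1, -1, 10, 6, 9]
Pass 4: Select minimum 6 at index 4, swap -> [-3, -1, -1, 6, 10, 9]


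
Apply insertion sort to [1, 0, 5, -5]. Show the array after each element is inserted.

First element 1 is already 'sorted'
Insert 0: shifted 1 elements -> [0, 1, 5, -5]
Insert 5: shifted 0 elements -> [0, 1, 5, -5]
Insert -5: shifted 3 elements -> [-5, 0, 1, 5]


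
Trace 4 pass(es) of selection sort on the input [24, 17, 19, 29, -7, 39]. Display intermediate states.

Pass 1: Select minimum -7 at index 4, swap -> [-7, 17, 19, 29, 24, 39]
Pass 2: Select minimum 17 at index 1, swap -> [-7, 17, 19, 29, 24, 39]
Pass 3: Select minimum 19 at index 2, swap -> [-7, 17, 19, 29, 24, 39]
Pass 4: Select minimum 24 at index 4, swap -> [-7, 17, 19, 24, 29, 39]


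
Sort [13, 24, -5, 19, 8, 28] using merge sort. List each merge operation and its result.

Divide and conquer:
  Merge [24] + [-5] -> [-5, 24]
  Merge [13] + [-5, 24] -> [-5, 13, 24]
  Merge [8] + [28] -> [8, 28]
  Merge [19] + [8, 28] -> [8, 19, 28]
  Merge [-5, 13, 24] + [8, 19, 28] -> [-5, 8, 13, 19, 24, 28]


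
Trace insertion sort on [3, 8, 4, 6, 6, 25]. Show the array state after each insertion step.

First element 3 is already 'sorted'
Insert 8: shifted 0 elements -> [3, 8, 4, 6, 6, 25]
Insert 4: shifted 1 elements -> [3, 4, 8, 6, 6, 25]
Insert 6: shifted 1 elements -> [3, 4, 6, 8, 6, 25]
Insert 6: shifted 1 elements -> [3, 4, 6, 6, 8, 25]
Insert 25: shifted 0 elements -> [3, 4, 6, 6, 8, 25]


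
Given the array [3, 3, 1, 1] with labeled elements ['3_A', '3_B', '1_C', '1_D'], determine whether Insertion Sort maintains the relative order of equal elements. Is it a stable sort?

Trace Insertion Sort on the labeled array (the key is the number; the letter only tracks identity):
  Insert 3_B at index 1: [3_A, 3_B, 1_C, 1_D]
  Insert 1_C at index 0: [1_C, 3_A, 3_B, 1_D]
  Insert 1_D at index 1: [1_C, 1_D, 3_A, 3_B]
Final order: [1_C, 1_D, 3_A, 3_B]
Equal keys:
  value 1: originally 1_C, 1_D; after sorting 1_C, 1_D -> order preserved
  value 3: originally 3_A, 3_B; after sorting 3_A, 3_B -> order preserved
All equal keys kept their original relative order. Insertion Sort is stable: elements are shifted only while they are strictly greater than the key, so a key is inserted after any equal elements already placed.
Answer: Stable


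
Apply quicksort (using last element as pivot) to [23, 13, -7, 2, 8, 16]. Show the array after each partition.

Partition 1: pivot=16 at index 4 -> [13, -7, 2, 8, 16, 23]
Partition 2: pivot=8 at index 2 -> [-7, 2, 8, 13, 16, 23]
Partition 3: pivot=2 at index 1 -> [-7, 2, 8, 13, 16, 23]


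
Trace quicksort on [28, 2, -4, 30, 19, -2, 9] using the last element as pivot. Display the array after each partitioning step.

Partition 1: pivot=9 at index 3 -> [2, -4, -2, 9, 19, 28, 30]
Partition 2: pivot=-2 at index 1 -> [-4, -2, 2, 9, 19, 28, 30]
Partition 3: pivot=30 at index 6 -> [-4, -2, 2, 9, 19, 28, 30]
Partition 4: pivot=28 at index 5 -> [-4, -2, 2, 9, 19, 28, 30]


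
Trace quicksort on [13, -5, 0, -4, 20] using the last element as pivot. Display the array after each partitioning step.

Partition 1: pivot=20 at index 4 -> [13, -5, 0, -4, 20]
Partition 2: pivot=-4 at index 1 -> [-5, -4, 0, 13, 20]
Partition 3: pivot=13 at index 3 -> [-5, -4, 0, 13, 20]


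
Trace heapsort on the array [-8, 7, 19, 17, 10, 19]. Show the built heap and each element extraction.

Build heap: [19, 17, 19, 7, 10, -8]
Extract 19: [19, 17, -8, 7, 10, 19]
Extract 19: [17, 10, -8, 7, 19, 19]
Extract 17: [10, 7, -8, 17, 19, 19]
Extract 10: [7, -8, 10, 17, 19, 19]
Extract 7: [-8, 7, 10, 17, 19, 19]


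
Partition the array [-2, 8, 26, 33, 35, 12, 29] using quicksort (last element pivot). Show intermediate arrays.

Partition 1: pivot=29 at index 4 -> [-2, 8, 26, 12, 29, 33, 35]
Partition 2: pivot=12 at index 2 -> [-2, 8, 12, 26, 29, 33, 35]
Partition 3: pivot=8 at index 1 -> [-2, 8, 12, 26, 29, 33, 35]
Partition 4: pivot=35 at index 6 -> [-2, 8, 12, 26, 29, 33, 35]


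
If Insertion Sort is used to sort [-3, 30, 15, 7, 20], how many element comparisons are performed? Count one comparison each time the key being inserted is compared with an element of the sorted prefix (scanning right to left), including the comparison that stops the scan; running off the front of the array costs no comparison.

Insert 30: -3 <= 30 (stop) = 1 comparison(s) -> [-3, 30, 15, 7, 20]
Insert 15: 30 > 15 (shift), -3 <= 15 (stop) = 2 comparison(s) -> [-3, 15, 30, 7, 20]
Insert 7: 30 > 7 (shift), 15 > 7 (shift), -3 <= 7 (stop) = 3 comparison(s) -> [-3, 7, 15, 30, 20]
Insert 20: 30 > 20 (shift), 15 <= 20 (stop) = 2 comparison(s) -> [-3, 7, 15, 20, 30]
Total comparisons: 1 + 2 + 3 + 2 = 8


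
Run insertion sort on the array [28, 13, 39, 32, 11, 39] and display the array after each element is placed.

First element 28 is already 'sorted'
Insert 13: shifted 1 elements -> [13, 28, 39, 32, 11, 39]
Insert 39: shifted 0 elements -> [13, 28, 39, 32, 11, 39]
Insert 32: shifted 1 elements -> [13, 28, 32, 39, 11, 39]
Insert 11: shifted 4 elements -> [11, 13, 28, 32, 39, 39]
Insert 39: shifted 0 elements -> [11, 13, 28, 32, 39, 39]


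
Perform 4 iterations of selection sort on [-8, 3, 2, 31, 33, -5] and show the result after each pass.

Pass 1: Select minimum -8 at index 0, swap -> [-8, 3, 2, 31, 33, -5]
Pass 2: Select minimum -5 at index 5, swap -> [-8, -5, 2, 31, 33, 3]
Pass 3: Select minimum 2 at index 2, swap -> [-8, -5, 2, 31, 33, 3]
Pass 4: Select minimum 3 at index 5, swap -> [-8, -5, 2, 3, 33, 31]


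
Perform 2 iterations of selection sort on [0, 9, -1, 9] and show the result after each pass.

Pass 1: Select minimum -1 at index 2, swap -> [-1, 9, 0, 9]
Pass 2: Select minimum 0 at index 2, swap -> [-1, 0, 9, 9]


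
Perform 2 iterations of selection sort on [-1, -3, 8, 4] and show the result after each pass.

Pass 1: Select minimum -3 at index 1, swap -> [-3, -1, 8, 4]
Pass 2: Select minimum -1 at index 1, swap -> [-3, -1, 8, 4]


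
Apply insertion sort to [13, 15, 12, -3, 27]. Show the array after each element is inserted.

First element 13 is already 'sorted'
Insert 15: shifted 0 elements -> [13, 15, 12, -3, 27]
Insert 12: shifted 2 elements -> [12, 13, 15, -3, 27]
Insert -3: shifted 3 elements -> [-3, 12, 13, 15, 27]
Insert 27: shifted 0 elements -> [-3, 12, 13, 15, 27]


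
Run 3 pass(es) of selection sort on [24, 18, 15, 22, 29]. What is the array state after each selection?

Pass 1: Select minimum 15 at index 2, swap -> [15, 18, 24, 22, 29]
Pass 2: Select minimum 18 at index 1, swap -> [15, 18, 24, 22, 29]
Pass 3: Select minimum 22 at index 3, swap -> [15, 18, 22, 24, 29]


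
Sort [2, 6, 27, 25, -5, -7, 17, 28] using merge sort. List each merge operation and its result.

Divide and conquer:
  Merge [2] + [6] -> [2, 6]
  Merge [27] + [25] -> [25, 27]
  Merge [2, 6] + [25, 27] -> [2, 6, 25, 27]
  Merge [-5] + [-7] -> [-7, -5]
  Merge [17] + [28] -> [17, 28]
  Merge [-7, -5] + [17, 28] -> [-7, -5, 17, 28]
  Merge [2, 6, 25, 27] + [-7, -5, 17, 28] -> [-7, -5, 2, 6, 17, 25, 27, 28]


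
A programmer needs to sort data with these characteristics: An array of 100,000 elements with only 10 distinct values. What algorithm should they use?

Best choice: 3-way quicksort or Counting sort
Reason: 3-way (Dutch national flag) partitioning groups every copy of the pivot together, so with only d=10 distinct keys quicksort finishes in O(n log d) expected time, which is effectively linear; counting sort runs in O(n + k) where k is the size of the key range (not the number of distinct values), so it is linear when the 10 values are integers drawn from a small known range


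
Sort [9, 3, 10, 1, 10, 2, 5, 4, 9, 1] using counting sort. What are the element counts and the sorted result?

Count array: [0, 2, 1, 1, 1, 1, 0, 0, 0, 2, 2]
(count[i] = number of elements equal to i)
Cumulative count: [0, 2, 3, 4, 5, 6, 6, 6, 6, 8, 10]
Sorted: [1, 1, 2, 3, 4, 5, 9, 9, 10, 10]


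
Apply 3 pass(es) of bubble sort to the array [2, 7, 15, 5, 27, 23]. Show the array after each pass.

After pass 1: [2, 7, 5, 15, 23, 27] (2 swaps)
After pass 2: [2, 5, 7, 15, 23, 27] (1 swaps)
After pass 3: [2, 5, 7, 15, 23, 27] (0 swaps)
Total swaps: 3


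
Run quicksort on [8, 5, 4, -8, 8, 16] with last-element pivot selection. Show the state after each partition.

Partition 1: pivot=16 at index 5 -> [8, 5, 4, -8, 8, 16]
Partition 2: pivot=8 at index 4 -> [8, 5, 4, -8, 8, 16]
Partition 3: pivot=-8 at index 0 -> [-8, 5, 4, 8, 8, 16]
Partition 4: pivot=8 at index 3 -> [-8, 5, 4, 8, 8, 16]
Partition 5: pivot=4 at index 1 -> [-8, 4, 5, 8, 8, 16]


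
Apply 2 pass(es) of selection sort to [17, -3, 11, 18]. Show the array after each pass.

Pass 1: Select minimum -3 at index 1, swap -> [-3, 17, 11, 18]
Pass 2: Select minimum 11 at index 2, swap -> [-3, 11, 17, 18]


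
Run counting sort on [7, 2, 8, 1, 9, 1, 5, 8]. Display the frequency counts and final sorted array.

Count array: [0, 2, 1, 0, 0, 1, 0, 1, 2, 1]
(count[i] = number of elements equal to i)
Cumulative count: [0, 2, 3, 3, 3, 4, 4, 5, 7, 8]
Sorted: [1, 1, 2, 5, 7, 8, 8, 9]


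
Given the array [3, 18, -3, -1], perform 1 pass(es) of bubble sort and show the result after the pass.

After pass 1: [3, -3, -1, 18] (2 swaps)
Total swaps: 2


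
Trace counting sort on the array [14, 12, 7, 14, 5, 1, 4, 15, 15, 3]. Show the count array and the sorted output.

Count array: [0, 1, 0, 1, 1, 1, 0, 1, 0, 0, 0, 0, 1, 0, 2, 2]
(count[i] = number of elements equal to i)
Cumulative count: [0, 1, 1, 2, 3, 4, 4, 5, 5, 5, 5, 5, 6, 6, 8, 10]
Sorted: [1, 3, 4, 5, 7, 12, 14, 14, 15, 15]


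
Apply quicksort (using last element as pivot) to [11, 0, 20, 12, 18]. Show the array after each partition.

Partition 1: pivot=18 at index 3 -> [11, 0, 12, 18, 20]
Partition 2: pivot=12 at index 2 -> [11, 0, 12, 18, 20]
Partition 3: pivot=0 at index 0 -> [0, 11, 12, 18, 20]


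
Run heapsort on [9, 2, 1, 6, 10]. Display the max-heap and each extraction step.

Build heap: [10, 9, 1, 6, 2]
Extract 10: [9, 6, 1, 2, 10]
Extract 9: [6, 2, 1, 9, 10]
Extract 6: [2, 1, 6, 9, 10]
Extract 2: [1, 2, 6, 9, 10]


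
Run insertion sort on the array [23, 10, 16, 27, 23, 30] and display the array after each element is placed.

First element 23 is already 'sorted'
Insert 10: shifted 1 elements -> [10, 23, 16, 27, 23, 30]
Insert 16: shifted 1 elements -> [10, 16, 23, 27, 23, 30]
Insert 27: shifted 0 elements -> [10, 16, 23, 27, 23, 30]
Insert 23: shifted 1 elements -> [10, 16, 23, 23, 27, 30]
Insert 30: shifted 0 elements -> [10, 16, 23, 23, 27, 30]


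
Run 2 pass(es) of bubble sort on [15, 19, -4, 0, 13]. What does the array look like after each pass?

After pass 1: [15, -4, 0, 13, 19] (3 swaps)
After pass 2: [-4, 0, 13, 15, 19] (3 swaps)
Total swaps: 6


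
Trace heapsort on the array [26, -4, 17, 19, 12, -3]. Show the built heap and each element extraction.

Build heap: [26, 19, 17, -4, 12, -3]
Extract 26: [19, 12, 17, -4, -3, 26]
Extract 19: [17, 12, -3, -4, 19, 26]
Extract 17: [12, -4, -3, 17, 19, 26]
Extract 12: [-3, -4, 12, 17, 19, 26]
Extract -3: [-4, -3, 12, 17, 19, 26]
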